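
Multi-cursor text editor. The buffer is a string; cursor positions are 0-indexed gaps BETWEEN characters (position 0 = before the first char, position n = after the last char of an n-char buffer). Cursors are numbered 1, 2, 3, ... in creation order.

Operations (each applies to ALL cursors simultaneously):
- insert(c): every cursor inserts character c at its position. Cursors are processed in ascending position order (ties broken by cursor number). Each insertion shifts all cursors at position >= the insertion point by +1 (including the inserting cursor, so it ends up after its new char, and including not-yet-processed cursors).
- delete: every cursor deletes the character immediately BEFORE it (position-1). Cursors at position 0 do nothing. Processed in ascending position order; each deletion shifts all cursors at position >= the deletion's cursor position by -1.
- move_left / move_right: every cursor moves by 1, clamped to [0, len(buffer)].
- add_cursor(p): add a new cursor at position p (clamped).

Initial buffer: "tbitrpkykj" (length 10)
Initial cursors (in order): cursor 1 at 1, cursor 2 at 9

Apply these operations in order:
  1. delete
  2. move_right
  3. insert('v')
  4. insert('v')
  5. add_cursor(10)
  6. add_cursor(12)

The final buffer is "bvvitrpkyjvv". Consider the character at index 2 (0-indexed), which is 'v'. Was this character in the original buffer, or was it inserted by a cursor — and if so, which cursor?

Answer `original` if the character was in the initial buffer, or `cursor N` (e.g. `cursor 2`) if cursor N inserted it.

After op 1 (delete): buffer="bitrpkyj" (len 8), cursors c1@0 c2@7, authorship ........
After op 2 (move_right): buffer="bitrpkyj" (len 8), cursors c1@1 c2@8, authorship ........
After op 3 (insert('v')): buffer="bvitrpkyjv" (len 10), cursors c1@2 c2@10, authorship .1.......2
After op 4 (insert('v')): buffer="bvvitrpkyjvv" (len 12), cursors c1@3 c2@12, authorship .11.......22
After op 5 (add_cursor(10)): buffer="bvvitrpkyjvv" (len 12), cursors c1@3 c3@10 c2@12, authorship .11.......22
After op 6 (add_cursor(12)): buffer="bvvitrpkyjvv" (len 12), cursors c1@3 c3@10 c2@12 c4@12, authorship .11.......22
Authorship (.=original, N=cursor N): . 1 1 . . . . . . . 2 2
Index 2: author = 1

Answer: cursor 1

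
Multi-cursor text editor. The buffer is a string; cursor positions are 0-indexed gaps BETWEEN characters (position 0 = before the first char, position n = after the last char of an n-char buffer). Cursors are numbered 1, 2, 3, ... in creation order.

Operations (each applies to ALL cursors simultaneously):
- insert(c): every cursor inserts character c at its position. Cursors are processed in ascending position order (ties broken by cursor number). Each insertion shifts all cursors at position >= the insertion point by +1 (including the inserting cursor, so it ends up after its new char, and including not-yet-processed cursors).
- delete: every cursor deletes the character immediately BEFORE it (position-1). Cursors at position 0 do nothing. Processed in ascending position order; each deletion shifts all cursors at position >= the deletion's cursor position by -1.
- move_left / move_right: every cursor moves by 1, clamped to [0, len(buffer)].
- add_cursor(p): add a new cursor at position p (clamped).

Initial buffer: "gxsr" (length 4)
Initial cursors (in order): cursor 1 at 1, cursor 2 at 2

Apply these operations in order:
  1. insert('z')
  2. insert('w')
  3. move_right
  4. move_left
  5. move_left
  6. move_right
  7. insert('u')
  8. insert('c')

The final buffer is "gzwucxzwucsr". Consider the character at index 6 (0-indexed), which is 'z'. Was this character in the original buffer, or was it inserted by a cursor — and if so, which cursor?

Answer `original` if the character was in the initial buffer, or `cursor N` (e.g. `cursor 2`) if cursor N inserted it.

After op 1 (insert('z')): buffer="gzxzsr" (len 6), cursors c1@2 c2@4, authorship .1.2..
After op 2 (insert('w')): buffer="gzwxzwsr" (len 8), cursors c1@3 c2@6, authorship .11.22..
After op 3 (move_right): buffer="gzwxzwsr" (len 8), cursors c1@4 c2@7, authorship .11.22..
After op 4 (move_left): buffer="gzwxzwsr" (len 8), cursors c1@3 c2@6, authorship .11.22..
After op 5 (move_left): buffer="gzwxzwsr" (len 8), cursors c1@2 c2@5, authorship .11.22..
After op 6 (move_right): buffer="gzwxzwsr" (len 8), cursors c1@3 c2@6, authorship .11.22..
After op 7 (insert('u')): buffer="gzwuxzwusr" (len 10), cursors c1@4 c2@8, authorship .111.222..
After op 8 (insert('c')): buffer="gzwucxzwucsr" (len 12), cursors c1@5 c2@10, authorship .1111.2222..
Authorship (.=original, N=cursor N): . 1 1 1 1 . 2 2 2 2 . .
Index 6: author = 2

Answer: cursor 2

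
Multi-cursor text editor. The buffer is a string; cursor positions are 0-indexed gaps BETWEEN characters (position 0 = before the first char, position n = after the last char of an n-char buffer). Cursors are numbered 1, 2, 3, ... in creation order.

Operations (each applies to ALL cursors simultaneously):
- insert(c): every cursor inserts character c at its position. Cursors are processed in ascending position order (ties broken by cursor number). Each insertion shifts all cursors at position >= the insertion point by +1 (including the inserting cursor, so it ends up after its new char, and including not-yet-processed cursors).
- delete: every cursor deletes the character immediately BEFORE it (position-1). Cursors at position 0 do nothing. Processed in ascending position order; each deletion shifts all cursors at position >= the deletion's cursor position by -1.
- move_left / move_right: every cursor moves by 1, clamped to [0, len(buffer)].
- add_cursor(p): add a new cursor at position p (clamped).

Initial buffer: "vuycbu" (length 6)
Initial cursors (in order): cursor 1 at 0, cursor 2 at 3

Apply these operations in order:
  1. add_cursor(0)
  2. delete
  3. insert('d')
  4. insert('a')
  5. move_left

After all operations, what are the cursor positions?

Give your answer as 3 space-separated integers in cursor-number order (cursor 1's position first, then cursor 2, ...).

Answer: 3 7 3

Derivation:
After op 1 (add_cursor(0)): buffer="vuycbu" (len 6), cursors c1@0 c3@0 c2@3, authorship ......
After op 2 (delete): buffer="vucbu" (len 5), cursors c1@0 c3@0 c2@2, authorship .....
After op 3 (insert('d')): buffer="ddvudcbu" (len 8), cursors c1@2 c3@2 c2@5, authorship 13..2...
After op 4 (insert('a')): buffer="ddaavudacbu" (len 11), cursors c1@4 c3@4 c2@8, authorship 1313..22...
After op 5 (move_left): buffer="ddaavudacbu" (len 11), cursors c1@3 c3@3 c2@7, authorship 1313..22...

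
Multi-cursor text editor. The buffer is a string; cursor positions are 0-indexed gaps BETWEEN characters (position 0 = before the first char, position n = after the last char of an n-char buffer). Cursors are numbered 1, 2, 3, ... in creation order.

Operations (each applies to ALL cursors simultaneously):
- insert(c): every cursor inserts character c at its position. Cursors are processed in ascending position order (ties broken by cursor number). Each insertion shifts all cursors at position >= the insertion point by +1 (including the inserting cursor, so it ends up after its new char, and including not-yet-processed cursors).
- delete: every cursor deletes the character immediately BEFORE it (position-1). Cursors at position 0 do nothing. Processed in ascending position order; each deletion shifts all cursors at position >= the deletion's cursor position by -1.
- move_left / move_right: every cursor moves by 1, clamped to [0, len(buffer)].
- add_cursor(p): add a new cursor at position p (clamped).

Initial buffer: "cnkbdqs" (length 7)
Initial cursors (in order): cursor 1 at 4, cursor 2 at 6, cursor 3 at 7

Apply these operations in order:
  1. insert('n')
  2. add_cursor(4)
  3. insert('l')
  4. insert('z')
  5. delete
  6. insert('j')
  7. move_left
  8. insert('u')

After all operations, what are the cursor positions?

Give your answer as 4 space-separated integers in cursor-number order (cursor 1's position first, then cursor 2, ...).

Answer: 10 16 21 6

Derivation:
After op 1 (insert('n')): buffer="cnkbndqnsn" (len 10), cursors c1@5 c2@8 c3@10, authorship ....1..2.3
After op 2 (add_cursor(4)): buffer="cnkbndqnsn" (len 10), cursors c4@4 c1@5 c2@8 c3@10, authorship ....1..2.3
After op 3 (insert('l')): buffer="cnkblnldqnlsnl" (len 14), cursors c4@5 c1@7 c2@11 c3@14, authorship ....411..22.33
After op 4 (insert('z')): buffer="cnkblznlzdqnlzsnlz" (len 18), cursors c4@6 c1@9 c2@14 c3@18, authorship ....44111..222.333
After op 5 (delete): buffer="cnkblnldqnlsnl" (len 14), cursors c4@5 c1@7 c2@11 c3@14, authorship ....411..22.33
After op 6 (insert('j')): buffer="cnkbljnljdqnljsnlj" (len 18), cursors c4@6 c1@9 c2@14 c3@18, authorship ....44111..222.333
After op 7 (move_left): buffer="cnkbljnljdqnljsnlj" (len 18), cursors c4@5 c1@8 c2@13 c3@17, authorship ....44111..222.333
After op 8 (insert('u')): buffer="cnkblujnlujdqnlujsnluj" (len 22), cursors c4@6 c1@10 c2@16 c3@21, authorship ....4441111..2222.3333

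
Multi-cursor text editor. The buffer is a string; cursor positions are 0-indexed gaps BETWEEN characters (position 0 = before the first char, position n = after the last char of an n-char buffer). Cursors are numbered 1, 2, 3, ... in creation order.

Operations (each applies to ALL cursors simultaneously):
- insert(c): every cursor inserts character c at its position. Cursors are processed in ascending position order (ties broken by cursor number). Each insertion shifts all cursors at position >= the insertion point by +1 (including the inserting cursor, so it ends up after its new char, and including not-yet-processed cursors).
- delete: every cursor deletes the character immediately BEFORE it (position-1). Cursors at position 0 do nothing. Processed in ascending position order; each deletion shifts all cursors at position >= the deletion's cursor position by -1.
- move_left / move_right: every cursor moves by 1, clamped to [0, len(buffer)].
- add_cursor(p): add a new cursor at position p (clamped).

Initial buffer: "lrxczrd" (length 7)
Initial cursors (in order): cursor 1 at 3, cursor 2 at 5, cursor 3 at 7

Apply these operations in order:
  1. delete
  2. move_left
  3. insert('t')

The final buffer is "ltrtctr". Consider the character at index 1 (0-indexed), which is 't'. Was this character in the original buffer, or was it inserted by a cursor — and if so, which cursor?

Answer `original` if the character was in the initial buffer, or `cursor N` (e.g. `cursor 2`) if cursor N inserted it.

After op 1 (delete): buffer="lrcr" (len 4), cursors c1@2 c2@3 c3@4, authorship ....
After op 2 (move_left): buffer="lrcr" (len 4), cursors c1@1 c2@2 c3@3, authorship ....
After op 3 (insert('t')): buffer="ltrtctr" (len 7), cursors c1@2 c2@4 c3@6, authorship .1.2.3.
Authorship (.=original, N=cursor N): . 1 . 2 . 3 .
Index 1: author = 1

Answer: cursor 1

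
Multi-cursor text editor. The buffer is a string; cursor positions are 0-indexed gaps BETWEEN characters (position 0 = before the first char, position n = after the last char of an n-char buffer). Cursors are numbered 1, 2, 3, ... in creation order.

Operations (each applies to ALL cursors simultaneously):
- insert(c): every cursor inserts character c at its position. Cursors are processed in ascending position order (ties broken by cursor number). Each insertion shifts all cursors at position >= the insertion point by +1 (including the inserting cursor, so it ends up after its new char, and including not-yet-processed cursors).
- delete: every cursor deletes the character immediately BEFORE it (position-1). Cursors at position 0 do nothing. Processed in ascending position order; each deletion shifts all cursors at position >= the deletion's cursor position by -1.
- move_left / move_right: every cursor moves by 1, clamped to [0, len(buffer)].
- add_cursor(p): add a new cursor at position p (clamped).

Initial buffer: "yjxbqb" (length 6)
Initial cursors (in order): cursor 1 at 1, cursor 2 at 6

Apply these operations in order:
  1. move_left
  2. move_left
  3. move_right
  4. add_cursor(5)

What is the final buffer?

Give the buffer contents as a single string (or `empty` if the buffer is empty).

Answer: yjxbqb

Derivation:
After op 1 (move_left): buffer="yjxbqb" (len 6), cursors c1@0 c2@5, authorship ......
After op 2 (move_left): buffer="yjxbqb" (len 6), cursors c1@0 c2@4, authorship ......
After op 3 (move_right): buffer="yjxbqb" (len 6), cursors c1@1 c2@5, authorship ......
After op 4 (add_cursor(5)): buffer="yjxbqb" (len 6), cursors c1@1 c2@5 c3@5, authorship ......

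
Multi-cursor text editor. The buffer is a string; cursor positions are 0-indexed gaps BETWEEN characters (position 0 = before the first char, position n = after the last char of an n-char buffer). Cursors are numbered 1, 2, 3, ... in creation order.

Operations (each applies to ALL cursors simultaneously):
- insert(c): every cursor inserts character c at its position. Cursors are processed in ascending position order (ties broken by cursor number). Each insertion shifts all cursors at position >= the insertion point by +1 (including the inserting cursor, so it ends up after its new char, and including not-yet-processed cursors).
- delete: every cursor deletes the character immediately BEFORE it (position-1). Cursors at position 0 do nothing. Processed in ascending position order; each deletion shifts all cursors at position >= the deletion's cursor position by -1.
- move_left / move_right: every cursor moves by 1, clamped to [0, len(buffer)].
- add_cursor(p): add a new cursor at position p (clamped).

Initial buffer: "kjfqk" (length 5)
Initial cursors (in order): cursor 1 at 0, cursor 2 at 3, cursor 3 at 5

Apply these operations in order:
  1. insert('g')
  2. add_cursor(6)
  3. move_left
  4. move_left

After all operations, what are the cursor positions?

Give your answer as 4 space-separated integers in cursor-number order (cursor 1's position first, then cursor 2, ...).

Answer: 0 3 6 4

Derivation:
After op 1 (insert('g')): buffer="gkjfgqkg" (len 8), cursors c1@1 c2@5 c3@8, authorship 1...2..3
After op 2 (add_cursor(6)): buffer="gkjfgqkg" (len 8), cursors c1@1 c2@5 c4@6 c3@8, authorship 1...2..3
After op 3 (move_left): buffer="gkjfgqkg" (len 8), cursors c1@0 c2@4 c4@5 c3@7, authorship 1...2..3
After op 4 (move_left): buffer="gkjfgqkg" (len 8), cursors c1@0 c2@3 c4@4 c3@6, authorship 1...2..3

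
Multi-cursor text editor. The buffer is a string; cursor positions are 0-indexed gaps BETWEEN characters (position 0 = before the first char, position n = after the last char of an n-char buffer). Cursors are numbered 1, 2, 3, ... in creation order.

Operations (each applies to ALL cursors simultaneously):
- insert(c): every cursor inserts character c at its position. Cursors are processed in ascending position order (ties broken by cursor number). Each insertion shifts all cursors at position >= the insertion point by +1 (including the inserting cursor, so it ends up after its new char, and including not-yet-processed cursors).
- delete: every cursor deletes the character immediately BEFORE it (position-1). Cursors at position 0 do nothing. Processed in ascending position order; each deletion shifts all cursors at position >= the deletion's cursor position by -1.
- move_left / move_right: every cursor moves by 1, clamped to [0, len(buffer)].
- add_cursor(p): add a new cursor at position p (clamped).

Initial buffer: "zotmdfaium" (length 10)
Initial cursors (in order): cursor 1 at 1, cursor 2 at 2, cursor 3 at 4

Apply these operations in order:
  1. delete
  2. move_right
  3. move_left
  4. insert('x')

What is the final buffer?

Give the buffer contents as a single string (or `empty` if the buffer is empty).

Answer: xxtxdfaium

Derivation:
After op 1 (delete): buffer="tdfaium" (len 7), cursors c1@0 c2@0 c3@1, authorship .......
After op 2 (move_right): buffer="tdfaium" (len 7), cursors c1@1 c2@1 c3@2, authorship .......
After op 3 (move_left): buffer="tdfaium" (len 7), cursors c1@0 c2@0 c3@1, authorship .......
After op 4 (insert('x')): buffer="xxtxdfaium" (len 10), cursors c1@2 c2@2 c3@4, authorship 12.3......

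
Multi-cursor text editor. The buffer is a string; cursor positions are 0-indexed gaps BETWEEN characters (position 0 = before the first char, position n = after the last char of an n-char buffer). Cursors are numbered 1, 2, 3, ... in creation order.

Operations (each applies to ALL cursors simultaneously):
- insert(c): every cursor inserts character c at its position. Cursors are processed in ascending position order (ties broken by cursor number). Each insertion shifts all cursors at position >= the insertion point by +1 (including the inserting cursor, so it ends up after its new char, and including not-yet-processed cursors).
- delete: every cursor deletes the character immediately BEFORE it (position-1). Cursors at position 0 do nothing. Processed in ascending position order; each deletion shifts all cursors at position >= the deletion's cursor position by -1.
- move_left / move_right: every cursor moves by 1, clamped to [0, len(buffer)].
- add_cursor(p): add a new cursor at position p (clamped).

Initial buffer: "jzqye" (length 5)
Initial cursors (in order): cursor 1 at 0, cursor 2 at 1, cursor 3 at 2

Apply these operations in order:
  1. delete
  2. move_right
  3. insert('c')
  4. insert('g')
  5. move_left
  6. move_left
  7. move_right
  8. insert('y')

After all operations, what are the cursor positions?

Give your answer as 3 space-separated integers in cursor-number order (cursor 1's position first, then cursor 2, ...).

After op 1 (delete): buffer="qye" (len 3), cursors c1@0 c2@0 c3@0, authorship ...
After op 2 (move_right): buffer="qye" (len 3), cursors c1@1 c2@1 c3@1, authorship ...
After op 3 (insert('c')): buffer="qcccye" (len 6), cursors c1@4 c2@4 c3@4, authorship .123..
After op 4 (insert('g')): buffer="qcccgggye" (len 9), cursors c1@7 c2@7 c3@7, authorship .123123..
After op 5 (move_left): buffer="qcccgggye" (len 9), cursors c1@6 c2@6 c3@6, authorship .123123..
After op 6 (move_left): buffer="qcccgggye" (len 9), cursors c1@5 c2@5 c3@5, authorship .123123..
After op 7 (move_right): buffer="qcccgggye" (len 9), cursors c1@6 c2@6 c3@6, authorship .123123..
After op 8 (insert('y')): buffer="qcccggyyygye" (len 12), cursors c1@9 c2@9 c3@9, authorship .123121233..

Answer: 9 9 9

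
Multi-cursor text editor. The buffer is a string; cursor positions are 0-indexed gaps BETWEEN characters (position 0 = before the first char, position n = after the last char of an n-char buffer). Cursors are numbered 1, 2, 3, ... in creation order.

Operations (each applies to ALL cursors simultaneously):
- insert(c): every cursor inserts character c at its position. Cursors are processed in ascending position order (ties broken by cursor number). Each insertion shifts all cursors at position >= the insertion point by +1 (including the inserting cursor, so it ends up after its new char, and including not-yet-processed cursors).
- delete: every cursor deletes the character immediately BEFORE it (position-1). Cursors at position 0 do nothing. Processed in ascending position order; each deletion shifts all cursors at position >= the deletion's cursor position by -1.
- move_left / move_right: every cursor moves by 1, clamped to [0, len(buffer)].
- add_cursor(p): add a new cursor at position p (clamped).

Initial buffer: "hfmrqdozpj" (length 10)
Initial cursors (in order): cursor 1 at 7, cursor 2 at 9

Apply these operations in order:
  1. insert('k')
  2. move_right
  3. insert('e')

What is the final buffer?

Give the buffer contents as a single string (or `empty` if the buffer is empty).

After op 1 (insert('k')): buffer="hfmrqdokzpkj" (len 12), cursors c1@8 c2@11, authorship .......1..2.
After op 2 (move_right): buffer="hfmrqdokzpkj" (len 12), cursors c1@9 c2@12, authorship .......1..2.
After op 3 (insert('e')): buffer="hfmrqdokzepkje" (len 14), cursors c1@10 c2@14, authorship .......1.1.2.2

Answer: hfmrqdokzepkje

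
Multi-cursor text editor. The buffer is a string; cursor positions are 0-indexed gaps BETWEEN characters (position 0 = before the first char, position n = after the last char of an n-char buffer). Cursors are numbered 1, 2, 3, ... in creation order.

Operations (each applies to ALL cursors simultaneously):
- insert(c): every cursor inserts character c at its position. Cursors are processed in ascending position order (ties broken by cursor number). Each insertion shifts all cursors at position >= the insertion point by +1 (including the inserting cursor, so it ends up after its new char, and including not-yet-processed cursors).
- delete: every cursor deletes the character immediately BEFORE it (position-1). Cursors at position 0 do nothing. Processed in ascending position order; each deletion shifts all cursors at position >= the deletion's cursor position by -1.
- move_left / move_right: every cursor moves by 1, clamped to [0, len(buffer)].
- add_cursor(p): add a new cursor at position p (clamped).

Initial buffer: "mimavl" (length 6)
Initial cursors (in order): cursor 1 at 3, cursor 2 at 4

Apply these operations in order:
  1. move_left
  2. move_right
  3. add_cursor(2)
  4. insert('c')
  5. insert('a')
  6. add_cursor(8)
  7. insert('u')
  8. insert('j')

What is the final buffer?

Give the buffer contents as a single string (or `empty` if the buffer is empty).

After op 1 (move_left): buffer="mimavl" (len 6), cursors c1@2 c2@3, authorship ......
After op 2 (move_right): buffer="mimavl" (len 6), cursors c1@3 c2@4, authorship ......
After op 3 (add_cursor(2)): buffer="mimavl" (len 6), cursors c3@2 c1@3 c2@4, authorship ......
After op 4 (insert('c')): buffer="micmcacvl" (len 9), cursors c3@3 c1@5 c2@7, authorship ..3.1.2..
After op 5 (insert('a')): buffer="micamcaacavl" (len 12), cursors c3@4 c1@7 c2@10, authorship ..33.11.22..
After op 6 (add_cursor(8)): buffer="micamcaacavl" (len 12), cursors c3@4 c1@7 c4@8 c2@10, authorship ..33.11.22..
After op 7 (insert('u')): buffer="micaumcauaucauvl" (len 16), cursors c3@5 c1@9 c4@11 c2@14, authorship ..333.111.4222..
After op 8 (insert('j')): buffer="micaujmcaujaujcaujvl" (len 20), cursors c3@6 c1@11 c4@14 c2@18, authorship ..3333.1111.442222..

Answer: micaujmcaujaujcaujvl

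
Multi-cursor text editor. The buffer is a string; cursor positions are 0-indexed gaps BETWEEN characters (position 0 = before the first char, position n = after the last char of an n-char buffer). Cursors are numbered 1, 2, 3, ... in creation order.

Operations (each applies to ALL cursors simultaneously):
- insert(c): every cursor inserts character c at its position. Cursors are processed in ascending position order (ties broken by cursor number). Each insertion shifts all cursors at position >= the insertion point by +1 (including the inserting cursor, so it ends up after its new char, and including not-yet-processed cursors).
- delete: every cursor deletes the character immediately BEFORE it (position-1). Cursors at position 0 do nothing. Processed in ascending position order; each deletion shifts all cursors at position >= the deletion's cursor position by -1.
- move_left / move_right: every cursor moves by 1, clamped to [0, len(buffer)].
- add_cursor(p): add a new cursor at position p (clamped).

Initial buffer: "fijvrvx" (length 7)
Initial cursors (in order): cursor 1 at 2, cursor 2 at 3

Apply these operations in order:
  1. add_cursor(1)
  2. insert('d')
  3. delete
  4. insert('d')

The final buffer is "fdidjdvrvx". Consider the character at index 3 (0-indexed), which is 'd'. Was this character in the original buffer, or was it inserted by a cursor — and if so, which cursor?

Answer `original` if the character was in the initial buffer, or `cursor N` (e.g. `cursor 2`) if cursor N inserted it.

After op 1 (add_cursor(1)): buffer="fijvrvx" (len 7), cursors c3@1 c1@2 c2@3, authorship .......
After op 2 (insert('d')): buffer="fdidjdvrvx" (len 10), cursors c3@2 c1@4 c2@6, authorship .3.1.2....
After op 3 (delete): buffer="fijvrvx" (len 7), cursors c3@1 c1@2 c2@3, authorship .......
After op 4 (insert('d')): buffer="fdidjdvrvx" (len 10), cursors c3@2 c1@4 c2@6, authorship .3.1.2....
Authorship (.=original, N=cursor N): . 3 . 1 . 2 . . . .
Index 3: author = 1

Answer: cursor 1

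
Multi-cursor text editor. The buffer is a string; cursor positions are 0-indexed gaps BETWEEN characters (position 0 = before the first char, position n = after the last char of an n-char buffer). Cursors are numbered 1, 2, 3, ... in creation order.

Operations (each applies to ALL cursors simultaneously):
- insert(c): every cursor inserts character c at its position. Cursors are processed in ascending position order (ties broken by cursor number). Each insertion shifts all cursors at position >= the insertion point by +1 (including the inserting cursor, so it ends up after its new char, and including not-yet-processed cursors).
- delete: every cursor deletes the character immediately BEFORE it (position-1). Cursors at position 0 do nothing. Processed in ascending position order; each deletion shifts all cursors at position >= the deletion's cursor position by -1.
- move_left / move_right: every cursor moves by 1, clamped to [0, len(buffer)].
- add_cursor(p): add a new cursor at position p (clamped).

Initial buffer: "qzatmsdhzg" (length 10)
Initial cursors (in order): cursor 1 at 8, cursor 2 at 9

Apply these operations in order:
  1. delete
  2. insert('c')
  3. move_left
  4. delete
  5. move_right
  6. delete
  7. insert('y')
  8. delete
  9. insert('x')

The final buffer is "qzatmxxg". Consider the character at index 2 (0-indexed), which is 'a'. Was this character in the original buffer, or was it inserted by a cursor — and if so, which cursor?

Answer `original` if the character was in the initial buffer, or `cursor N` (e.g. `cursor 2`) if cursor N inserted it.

Answer: original

Derivation:
After op 1 (delete): buffer="qzatmsdg" (len 8), cursors c1@7 c2@7, authorship ........
After op 2 (insert('c')): buffer="qzatmsdccg" (len 10), cursors c1@9 c2@9, authorship .......12.
After op 3 (move_left): buffer="qzatmsdccg" (len 10), cursors c1@8 c2@8, authorship .......12.
After op 4 (delete): buffer="qzatmscg" (len 8), cursors c1@6 c2@6, authorship ......2.
After op 5 (move_right): buffer="qzatmscg" (len 8), cursors c1@7 c2@7, authorship ......2.
After op 6 (delete): buffer="qzatmg" (len 6), cursors c1@5 c2@5, authorship ......
After op 7 (insert('y')): buffer="qzatmyyg" (len 8), cursors c1@7 c2@7, authorship .....12.
After op 8 (delete): buffer="qzatmg" (len 6), cursors c1@5 c2@5, authorship ......
After op 9 (insert('x')): buffer="qzatmxxg" (len 8), cursors c1@7 c2@7, authorship .....12.
Authorship (.=original, N=cursor N): . . . . . 1 2 .
Index 2: author = original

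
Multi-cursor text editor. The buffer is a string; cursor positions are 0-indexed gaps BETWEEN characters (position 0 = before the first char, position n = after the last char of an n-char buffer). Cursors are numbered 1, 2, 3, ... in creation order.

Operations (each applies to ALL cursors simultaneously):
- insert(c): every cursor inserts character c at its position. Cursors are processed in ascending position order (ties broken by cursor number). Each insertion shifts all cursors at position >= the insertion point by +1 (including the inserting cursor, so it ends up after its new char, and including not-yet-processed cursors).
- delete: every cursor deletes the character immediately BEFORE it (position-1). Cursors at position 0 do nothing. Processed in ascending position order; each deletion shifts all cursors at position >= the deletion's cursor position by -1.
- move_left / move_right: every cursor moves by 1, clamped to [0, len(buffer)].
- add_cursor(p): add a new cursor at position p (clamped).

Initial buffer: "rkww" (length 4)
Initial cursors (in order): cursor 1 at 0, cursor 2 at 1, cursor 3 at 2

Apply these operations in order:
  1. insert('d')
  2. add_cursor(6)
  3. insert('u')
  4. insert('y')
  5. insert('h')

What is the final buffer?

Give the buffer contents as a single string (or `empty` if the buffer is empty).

After op 1 (insert('d')): buffer="drdkdww" (len 7), cursors c1@1 c2@3 c3@5, authorship 1.2.3..
After op 2 (add_cursor(6)): buffer="drdkdww" (len 7), cursors c1@1 c2@3 c3@5 c4@6, authorship 1.2.3..
After op 3 (insert('u')): buffer="durdukduwuw" (len 11), cursors c1@2 c2@5 c3@8 c4@10, authorship 11.22.33.4.
After op 4 (insert('y')): buffer="duyrduykduywuyw" (len 15), cursors c1@3 c2@7 c3@11 c4@14, authorship 111.222.333.44.
After op 5 (insert('h')): buffer="duyhrduyhkduyhwuyhw" (len 19), cursors c1@4 c2@9 c3@14 c4@18, authorship 1111.2222.3333.444.

Answer: duyhrduyhkduyhwuyhw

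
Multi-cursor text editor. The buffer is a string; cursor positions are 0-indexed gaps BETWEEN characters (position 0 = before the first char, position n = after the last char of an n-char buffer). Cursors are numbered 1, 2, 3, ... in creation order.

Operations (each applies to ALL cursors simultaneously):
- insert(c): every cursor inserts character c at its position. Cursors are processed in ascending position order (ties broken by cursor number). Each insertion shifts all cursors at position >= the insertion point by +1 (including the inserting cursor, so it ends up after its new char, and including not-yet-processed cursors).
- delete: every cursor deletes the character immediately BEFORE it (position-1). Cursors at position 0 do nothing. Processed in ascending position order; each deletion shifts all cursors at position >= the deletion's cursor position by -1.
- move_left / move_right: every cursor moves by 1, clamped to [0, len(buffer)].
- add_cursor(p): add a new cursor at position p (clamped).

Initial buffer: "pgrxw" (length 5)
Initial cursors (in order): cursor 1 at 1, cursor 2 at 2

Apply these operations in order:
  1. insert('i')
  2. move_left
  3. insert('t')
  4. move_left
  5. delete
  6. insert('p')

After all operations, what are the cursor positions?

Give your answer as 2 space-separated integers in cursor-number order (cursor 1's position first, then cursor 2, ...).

After op 1 (insert('i')): buffer="pigirxw" (len 7), cursors c1@2 c2@4, authorship .1.2...
After op 2 (move_left): buffer="pigirxw" (len 7), cursors c1@1 c2@3, authorship .1.2...
After op 3 (insert('t')): buffer="ptigtirxw" (len 9), cursors c1@2 c2@5, authorship .11.22...
After op 4 (move_left): buffer="ptigtirxw" (len 9), cursors c1@1 c2@4, authorship .11.22...
After op 5 (delete): buffer="titirxw" (len 7), cursors c1@0 c2@2, authorship 1122...
After op 6 (insert('p')): buffer="ptiptirxw" (len 9), cursors c1@1 c2@4, authorship 111222...

Answer: 1 4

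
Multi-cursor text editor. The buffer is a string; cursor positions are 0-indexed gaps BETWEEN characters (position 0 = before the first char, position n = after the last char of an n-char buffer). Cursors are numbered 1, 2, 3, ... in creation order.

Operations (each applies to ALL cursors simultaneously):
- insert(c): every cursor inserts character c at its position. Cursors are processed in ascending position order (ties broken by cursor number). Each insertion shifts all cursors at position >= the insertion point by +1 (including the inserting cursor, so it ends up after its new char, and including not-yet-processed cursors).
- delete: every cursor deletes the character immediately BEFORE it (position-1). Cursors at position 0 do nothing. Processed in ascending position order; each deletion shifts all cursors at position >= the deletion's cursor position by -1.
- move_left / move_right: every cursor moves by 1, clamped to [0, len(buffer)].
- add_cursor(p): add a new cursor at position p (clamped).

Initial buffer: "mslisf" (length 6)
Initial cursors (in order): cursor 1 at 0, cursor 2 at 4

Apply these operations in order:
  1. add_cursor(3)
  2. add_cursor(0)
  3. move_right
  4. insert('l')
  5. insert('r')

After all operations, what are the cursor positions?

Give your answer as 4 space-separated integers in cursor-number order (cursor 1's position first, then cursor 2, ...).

After op 1 (add_cursor(3)): buffer="mslisf" (len 6), cursors c1@0 c3@3 c2@4, authorship ......
After op 2 (add_cursor(0)): buffer="mslisf" (len 6), cursors c1@0 c4@0 c3@3 c2@4, authorship ......
After op 3 (move_right): buffer="mslisf" (len 6), cursors c1@1 c4@1 c3@4 c2@5, authorship ......
After op 4 (insert('l')): buffer="mllslilslf" (len 10), cursors c1@3 c4@3 c3@7 c2@9, authorship .14...3.2.
After op 5 (insert('r')): buffer="mllrrslilrslrf" (len 14), cursors c1@5 c4@5 c3@10 c2@13, authorship .1414...33.22.

Answer: 5 13 10 5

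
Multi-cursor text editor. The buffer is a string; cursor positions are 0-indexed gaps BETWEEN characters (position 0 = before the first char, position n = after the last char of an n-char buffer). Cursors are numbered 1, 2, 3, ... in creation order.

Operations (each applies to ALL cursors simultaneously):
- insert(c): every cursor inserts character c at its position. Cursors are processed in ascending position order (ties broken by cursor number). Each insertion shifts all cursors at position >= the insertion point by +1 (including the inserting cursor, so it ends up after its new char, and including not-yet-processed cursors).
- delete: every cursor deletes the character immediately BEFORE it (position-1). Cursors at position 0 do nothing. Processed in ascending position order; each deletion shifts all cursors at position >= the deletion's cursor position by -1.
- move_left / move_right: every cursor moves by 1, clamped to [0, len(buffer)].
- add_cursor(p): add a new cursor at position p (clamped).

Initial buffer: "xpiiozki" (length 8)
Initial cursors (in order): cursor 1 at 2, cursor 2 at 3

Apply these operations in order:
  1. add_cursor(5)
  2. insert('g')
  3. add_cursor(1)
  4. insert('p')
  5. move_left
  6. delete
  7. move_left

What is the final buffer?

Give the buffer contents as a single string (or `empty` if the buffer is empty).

Answer: pppipiopzki

Derivation:
After op 1 (add_cursor(5)): buffer="xpiiozki" (len 8), cursors c1@2 c2@3 c3@5, authorship ........
After op 2 (insert('g')): buffer="xpgigiogzki" (len 11), cursors c1@3 c2@5 c3@8, authorship ..1.2..3...
After op 3 (add_cursor(1)): buffer="xpgigiogzki" (len 11), cursors c4@1 c1@3 c2@5 c3@8, authorship ..1.2..3...
After op 4 (insert('p')): buffer="xppgpigpiogpzki" (len 15), cursors c4@2 c1@5 c2@8 c3@12, authorship .4.11.22..33...
After op 5 (move_left): buffer="xppgpigpiogpzki" (len 15), cursors c4@1 c1@4 c2@7 c3@11, authorship .4.11.22..33...
After op 6 (delete): buffer="pppipiopzki" (len 11), cursors c4@0 c1@2 c2@4 c3@7, authorship 4.1.2..3...
After op 7 (move_left): buffer="pppipiopzki" (len 11), cursors c4@0 c1@1 c2@3 c3@6, authorship 4.1.2..3...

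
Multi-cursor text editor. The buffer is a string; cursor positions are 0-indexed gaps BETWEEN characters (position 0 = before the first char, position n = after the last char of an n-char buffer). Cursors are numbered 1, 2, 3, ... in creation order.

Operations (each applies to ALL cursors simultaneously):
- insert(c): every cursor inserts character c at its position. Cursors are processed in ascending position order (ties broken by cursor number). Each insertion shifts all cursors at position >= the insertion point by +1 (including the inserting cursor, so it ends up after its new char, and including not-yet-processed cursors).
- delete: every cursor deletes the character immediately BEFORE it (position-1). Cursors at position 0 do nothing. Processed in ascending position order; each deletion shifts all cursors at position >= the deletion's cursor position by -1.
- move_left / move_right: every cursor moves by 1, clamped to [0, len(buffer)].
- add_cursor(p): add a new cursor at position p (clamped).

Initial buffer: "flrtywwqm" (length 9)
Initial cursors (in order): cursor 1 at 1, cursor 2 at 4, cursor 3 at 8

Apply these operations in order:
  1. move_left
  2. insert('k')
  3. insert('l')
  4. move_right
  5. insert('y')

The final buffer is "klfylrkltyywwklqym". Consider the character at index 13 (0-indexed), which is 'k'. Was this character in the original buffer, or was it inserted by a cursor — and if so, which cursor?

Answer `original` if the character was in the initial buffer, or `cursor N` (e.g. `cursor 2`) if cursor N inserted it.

After op 1 (move_left): buffer="flrtywwqm" (len 9), cursors c1@0 c2@3 c3@7, authorship .........
After op 2 (insert('k')): buffer="kflrktywwkqm" (len 12), cursors c1@1 c2@5 c3@10, authorship 1...2....3..
After op 3 (insert('l')): buffer="klflrkltywwklqm" (len 15), cursors c1@2 c2@7 c3@13, authorship 11...22....33..
After op 4 (move_right): buffer="klflrkltywwklqm" (len 15), cursors c1@3 c2@8 c3@14, authorship 11...22....33..
After op 5 (insert('y')): buffer="klfylrkltyywwklqym" (len 18), cursors c1@4 c2@10 c3@17, authorship 11.1..22.2...33.3.
Authorship (.=original, N=cursor N): 1 1 . 1 . . 2 2 . 2 . . . 3 3 . 3 .
Index 13: author = 3

Answer: cursor 3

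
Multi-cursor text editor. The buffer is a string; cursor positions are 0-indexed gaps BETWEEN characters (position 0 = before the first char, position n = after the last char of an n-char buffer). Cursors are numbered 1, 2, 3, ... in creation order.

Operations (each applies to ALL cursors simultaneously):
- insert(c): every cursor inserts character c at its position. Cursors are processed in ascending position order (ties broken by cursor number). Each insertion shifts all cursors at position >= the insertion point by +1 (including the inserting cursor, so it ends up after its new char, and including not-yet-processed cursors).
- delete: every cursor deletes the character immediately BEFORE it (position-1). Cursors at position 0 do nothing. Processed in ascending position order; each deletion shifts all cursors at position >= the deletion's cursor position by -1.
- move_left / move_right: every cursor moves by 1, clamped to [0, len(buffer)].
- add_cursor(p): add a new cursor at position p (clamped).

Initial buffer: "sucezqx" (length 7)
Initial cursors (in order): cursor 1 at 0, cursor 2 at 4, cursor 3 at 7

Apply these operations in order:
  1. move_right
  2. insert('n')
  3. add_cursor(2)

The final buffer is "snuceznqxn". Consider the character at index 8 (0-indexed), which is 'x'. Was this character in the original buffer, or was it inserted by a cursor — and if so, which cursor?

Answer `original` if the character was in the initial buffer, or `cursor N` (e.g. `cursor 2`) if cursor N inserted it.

After op 1 (move_right): buffer="sucezqx" (len 7), cursors c1@1 c2@5 c3@7, authorship .......
After op 2 (insert('n')): buffer="snuceznqxn" (len 10), cursors c1@2 c2@7 c3@10, authorship .1....2..3
After op 3 (add_cursor(2)): buffer="snuceznqxn" (len 10), cursors c1@2 c4@2 c2@7 c3@10, authorship .1....2..3
Authorship (.=original, N=cursor N): . 1 . . . . 2 . . 3
Index 8: author = original

Answer: original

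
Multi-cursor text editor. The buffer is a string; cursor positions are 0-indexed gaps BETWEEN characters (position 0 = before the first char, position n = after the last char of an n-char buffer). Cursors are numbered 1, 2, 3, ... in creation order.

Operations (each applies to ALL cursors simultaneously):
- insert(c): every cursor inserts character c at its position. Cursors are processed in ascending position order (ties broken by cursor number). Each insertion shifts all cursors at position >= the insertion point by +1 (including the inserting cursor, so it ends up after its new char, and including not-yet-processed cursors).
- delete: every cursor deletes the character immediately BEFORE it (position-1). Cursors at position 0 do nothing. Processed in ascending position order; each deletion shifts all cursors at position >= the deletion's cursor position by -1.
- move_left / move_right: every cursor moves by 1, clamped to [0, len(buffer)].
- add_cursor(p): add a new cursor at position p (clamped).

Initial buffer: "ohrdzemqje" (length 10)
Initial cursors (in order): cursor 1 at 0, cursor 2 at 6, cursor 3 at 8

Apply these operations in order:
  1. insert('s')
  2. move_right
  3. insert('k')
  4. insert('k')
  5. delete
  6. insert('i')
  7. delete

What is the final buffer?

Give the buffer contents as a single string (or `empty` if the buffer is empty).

Answer: sokhrdzesmkqsjke

Derivation:
After op 1 (insert('s')): buffer="sohrdzesmqsje" (len 13), cursors c1@1 c2@8 c3@11, authorship 1......2..3..
After op 2 (move_right): buffer="sohrdzesmqsje" (len 13), cursors c1@2 c2@9 c3@12, authorship 1......2..3..
After op 3 (insert('k')): buffer="sokhrdzesmkqsjke" (len 16), cursors c1@3 c2@11 c3@15, authorship 1.1.....2.2.3.3.
After op 4 (insert('k')): buffer="sokkhrdzesmkkqsjkke" (len 19), cursors c1@4 c2@13 c3@18, authorship 1.11.....2.22.3.33.
After op 5 (delete): buffer="sokhrdzesmkqsjke" (len 16), cursors c1@3 c2@11 c3@15, authorship 1.1.....2.2.3.3.
After op 6 (insert('i')): buffer="sokihrdzesmkiqsjkie" (len 19), cursors c1@4 c2@13 c3@18, authorship 1.11.....2.22.3.33.
After op 7 (delete): buffer="sokhrdzesmkqsjke" (len 16), cursors c1@3 c2@11 c3@15, authorship 1.1.....2.2.3.3.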